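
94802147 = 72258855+22543292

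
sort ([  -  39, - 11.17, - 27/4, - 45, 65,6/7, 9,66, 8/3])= [ - 45, - 39 ,-11.17, - 27/4,6/7,8/3,9,65,66]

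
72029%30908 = 10213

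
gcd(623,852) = 1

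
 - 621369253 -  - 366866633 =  - 254502620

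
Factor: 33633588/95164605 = 2^2 * 3^( - 2)*5^( - 1)*53^1*541^( - 1)*1303^(-1)*52883^1   =  11211196/31721535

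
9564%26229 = 9564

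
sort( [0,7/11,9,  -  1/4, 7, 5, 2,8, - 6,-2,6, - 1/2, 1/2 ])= [-6, - 2, - 1/2, - 1/4, 0, 1/2,7/11,2, 5,6,7, 8,9]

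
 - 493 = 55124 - 55617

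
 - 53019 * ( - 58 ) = 3075102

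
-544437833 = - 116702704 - 427735129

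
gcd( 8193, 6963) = 3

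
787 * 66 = 51942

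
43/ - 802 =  - 43/802 = - 0.05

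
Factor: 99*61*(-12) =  - 72468 = -2^2*3^3*11^1*61^1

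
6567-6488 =79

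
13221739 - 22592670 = -9370931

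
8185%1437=1000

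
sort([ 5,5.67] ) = [5,5.67] 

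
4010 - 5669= -1659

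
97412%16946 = 12682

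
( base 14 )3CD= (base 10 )769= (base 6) 3321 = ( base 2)1100000001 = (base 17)2B4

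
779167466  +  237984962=1017152428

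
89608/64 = 11201/8 = 1400.12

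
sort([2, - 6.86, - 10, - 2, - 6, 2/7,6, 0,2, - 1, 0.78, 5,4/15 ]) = [ - 10, - 6.86, - 6, - 2, - 1,  0  ,  4/15,2/7 , 0.78,2  ,  2, 5, 6] 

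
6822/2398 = 2+1013/1199= 2.84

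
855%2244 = 855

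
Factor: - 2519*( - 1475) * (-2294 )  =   - 8523414350 = -2^1*5^2*11^1*31^1*37^1*59^1*229^1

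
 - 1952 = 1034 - 2986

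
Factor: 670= 2^1*5^1*67^1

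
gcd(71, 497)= 71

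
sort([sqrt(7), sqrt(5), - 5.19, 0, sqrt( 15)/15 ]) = [ - 5.19,  0, sqrt (15)/15, sqrt(5), sqrt( 7 ) ] 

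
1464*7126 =10432464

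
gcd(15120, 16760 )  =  40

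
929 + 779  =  1708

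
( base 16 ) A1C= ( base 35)23x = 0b101000011100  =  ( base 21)5i5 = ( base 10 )2588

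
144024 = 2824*51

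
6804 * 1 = 6804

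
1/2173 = 1/2173 =0.00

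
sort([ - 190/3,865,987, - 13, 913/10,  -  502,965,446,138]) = [ - 502, - 190/3 , - 13  ,  913/10, 138,446,865,965 , 987]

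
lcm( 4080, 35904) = 179520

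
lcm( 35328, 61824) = 247296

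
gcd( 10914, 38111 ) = 1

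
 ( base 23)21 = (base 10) 47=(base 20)27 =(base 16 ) 2F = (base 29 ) 1I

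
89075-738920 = -649845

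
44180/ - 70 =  - 632  +  6/7 = - 631.14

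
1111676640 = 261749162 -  - 849927478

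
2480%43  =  29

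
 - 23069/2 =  - 11535 + 1/2  =  - 11534.50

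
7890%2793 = 2304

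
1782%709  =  364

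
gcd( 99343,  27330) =1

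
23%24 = 23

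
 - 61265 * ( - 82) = 5023730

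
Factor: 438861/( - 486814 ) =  - 723/802 = - 2^( -1 )*3^1*241^1*401^(- 1)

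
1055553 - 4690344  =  - 3634791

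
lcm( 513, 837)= 15903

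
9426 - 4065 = 5361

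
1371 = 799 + 572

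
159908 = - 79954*( - 2)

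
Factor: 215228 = 2^2*13^1*4139^1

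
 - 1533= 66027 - 67560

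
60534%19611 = 1701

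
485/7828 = 485/7828 = 0.06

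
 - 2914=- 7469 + 4555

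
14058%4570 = 348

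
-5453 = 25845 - 31298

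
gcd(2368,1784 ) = 8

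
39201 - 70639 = -31438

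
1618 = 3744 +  - 2126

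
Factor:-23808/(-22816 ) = 2^3 * 3^1 * 23^( - 1) = 24/23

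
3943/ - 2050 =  - 2 + 157/2050 = - 1.92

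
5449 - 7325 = -1876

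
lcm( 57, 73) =4161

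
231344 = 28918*8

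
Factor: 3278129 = 3278129^1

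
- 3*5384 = - 16152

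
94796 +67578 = 162374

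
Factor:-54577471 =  - 13^1 * 101^1*197^1*211^1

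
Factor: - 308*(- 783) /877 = 241164/877 =2^2 * 3^3*  7^1 * 11^1*29^1  *  877^ ( - 1)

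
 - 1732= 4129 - 5861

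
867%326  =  215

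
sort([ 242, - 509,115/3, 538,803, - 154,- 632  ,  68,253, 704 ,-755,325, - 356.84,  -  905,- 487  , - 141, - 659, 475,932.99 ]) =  [ - 905,-755, - 659, - 632, - 509, - 487, - 356.84 , - 154, - 141,115/3, 68, 242, 253, 325,  475,538,704, 803, 932.99]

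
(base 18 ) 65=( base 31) 3k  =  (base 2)1110001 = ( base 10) 113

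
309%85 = 54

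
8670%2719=513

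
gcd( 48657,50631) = 21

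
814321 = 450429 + 363892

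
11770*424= 4990480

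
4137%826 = 7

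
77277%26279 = 24719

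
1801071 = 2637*683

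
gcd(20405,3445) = 265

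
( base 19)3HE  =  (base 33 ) 1A1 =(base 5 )21140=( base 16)58c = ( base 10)1420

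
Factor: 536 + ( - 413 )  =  123 =3^1*41^1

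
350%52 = 38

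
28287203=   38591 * 733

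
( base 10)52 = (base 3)1221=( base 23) 26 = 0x34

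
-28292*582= - 16465944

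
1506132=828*1819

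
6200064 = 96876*64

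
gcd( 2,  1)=1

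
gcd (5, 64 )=1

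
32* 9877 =316064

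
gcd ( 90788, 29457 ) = 1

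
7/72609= 7/72609 = 0.00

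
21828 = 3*7276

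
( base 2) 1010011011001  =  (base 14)1d33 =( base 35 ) 4CH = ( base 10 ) 5337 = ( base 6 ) 40413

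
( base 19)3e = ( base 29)2d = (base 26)2j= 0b1000111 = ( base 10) 71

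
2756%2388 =368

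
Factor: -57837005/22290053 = - 5^1 * 11567401^1*22290053^( - 1 )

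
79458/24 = 13243/4 = 3310.75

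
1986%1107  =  879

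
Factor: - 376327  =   - 7^1*37^1*1453^1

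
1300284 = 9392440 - 8092156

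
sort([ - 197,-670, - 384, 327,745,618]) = [  -  670, - 384,-197,327, 618,745 ] 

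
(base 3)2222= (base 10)80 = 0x50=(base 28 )2o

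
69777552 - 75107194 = -5329642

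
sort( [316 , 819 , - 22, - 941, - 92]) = [  -  941, - 92, - 22, 316, 819]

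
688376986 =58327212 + 630049774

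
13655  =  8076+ 5579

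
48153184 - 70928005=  - 22774821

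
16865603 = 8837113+8028490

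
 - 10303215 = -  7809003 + -2494212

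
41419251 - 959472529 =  - 918053278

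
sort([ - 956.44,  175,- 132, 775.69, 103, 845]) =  [ - 956.44, - 132  ,  103,175,775.69, 845]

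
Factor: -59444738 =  - 2^1*29722369^1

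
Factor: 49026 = 2^1*3^1*  8171^1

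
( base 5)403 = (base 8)147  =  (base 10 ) 103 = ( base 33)34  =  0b1100111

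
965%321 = 2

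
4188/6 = 698  =  698.00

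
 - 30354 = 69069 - 99423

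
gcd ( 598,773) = 1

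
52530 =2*26265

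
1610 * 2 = 3220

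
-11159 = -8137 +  - 3022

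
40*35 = 1400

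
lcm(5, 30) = 30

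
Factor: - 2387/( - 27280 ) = 7/80 = 2^( - 4)*5^(-1)*7^1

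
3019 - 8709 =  - 5690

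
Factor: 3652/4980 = 3^( - 1 ) * 5^ ( - 1 )*11^1= 11/15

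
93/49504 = 93/49504 = 0.00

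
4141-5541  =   - 1400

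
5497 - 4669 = 828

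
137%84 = 53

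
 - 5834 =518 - 6352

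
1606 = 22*73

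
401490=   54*7435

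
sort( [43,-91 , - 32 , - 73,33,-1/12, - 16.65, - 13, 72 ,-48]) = [ - 91 ,  -  73, - 48, - 32, - 16.65, - 13 , - 1/12, 33, 43, 72] 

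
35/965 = 7/193 = 0.04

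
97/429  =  97/429  =  0.23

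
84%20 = 4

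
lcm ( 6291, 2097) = 6291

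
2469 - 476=1993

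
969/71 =13 + 46/71 = 13.65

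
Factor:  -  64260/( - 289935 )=2^2 * 3^1 * 7^1 * 379^( - 1) = 84/379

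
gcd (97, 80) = 1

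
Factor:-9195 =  - 3^1*5^1*613^1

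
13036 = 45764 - 32728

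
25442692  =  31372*811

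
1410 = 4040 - 2630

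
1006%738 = 268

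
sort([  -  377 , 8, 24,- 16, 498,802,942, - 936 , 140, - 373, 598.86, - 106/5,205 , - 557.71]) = [ - 936, - 557.71, - 377,-373, -106/5, - 16,8, 24, 140 , 205, 498,598.86, 802,942 ] 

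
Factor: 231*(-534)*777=  -  95846058 = - 2^1*3^3 * 7^2*11^1*37^1 * 89^1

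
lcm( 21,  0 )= 0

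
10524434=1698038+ 8826396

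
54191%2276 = 1843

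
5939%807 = 290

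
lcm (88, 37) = 3256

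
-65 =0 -65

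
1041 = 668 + 373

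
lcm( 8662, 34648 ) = 34648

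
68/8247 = 68/8247 = 0.01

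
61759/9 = 6862  +  1/9 = 6862.11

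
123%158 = 123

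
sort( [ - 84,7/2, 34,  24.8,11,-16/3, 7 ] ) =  [ - 84, - 16/3,  7/2,7, 11, 24.8, 34]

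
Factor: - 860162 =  - 2^1*430081^1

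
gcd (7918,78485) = 1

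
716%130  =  66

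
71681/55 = 1303  +  16/55  =  1303.29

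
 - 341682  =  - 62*5511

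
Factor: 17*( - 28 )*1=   - 2^2*7^1*17^1=-476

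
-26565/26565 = -1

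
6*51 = 306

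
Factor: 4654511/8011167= 3^( - 1) * 251^(  -  1 )*317^1*10639^( - 1)*14683^1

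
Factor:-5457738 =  - 2^1*3^1 *11^1*13^1*6361^1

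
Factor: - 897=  - 3^1*13^1*23^1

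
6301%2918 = 465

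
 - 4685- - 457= - 4228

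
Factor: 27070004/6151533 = 2^2*3^ ( - 1)*13^1*41^1*12697^1 * 2050511^(-1)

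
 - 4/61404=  - 1/15351 = - 0.00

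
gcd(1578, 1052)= 526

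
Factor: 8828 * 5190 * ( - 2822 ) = -129296477040= -2^4 * 3^1*5^1*17^1* 83^1* 173^1*2207^1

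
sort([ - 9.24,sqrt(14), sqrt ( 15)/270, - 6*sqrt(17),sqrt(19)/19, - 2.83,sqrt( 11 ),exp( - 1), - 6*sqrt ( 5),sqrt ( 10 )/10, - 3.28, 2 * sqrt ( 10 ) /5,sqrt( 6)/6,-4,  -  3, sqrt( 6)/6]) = [ - 6*sqrt (17), - 6*sqrt( 5 ), - 9.24,-4, - 3.28, - 3,-2.83, sqrt(15 ) /270 , sqrt( 19 )/19, sqrt ( 10 )/10, exp( - 1), sqrt ( 6)/6, sqrt( 6 )/6, 2 * sqrt( 10)/5,sqrt (11 ), sqrt(14) ] 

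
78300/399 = 26100/133  =  196.24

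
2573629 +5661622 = 8235251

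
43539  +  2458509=2502048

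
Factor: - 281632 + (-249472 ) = - 2^5  *7^1 *2371^1 = - 531104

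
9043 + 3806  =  12849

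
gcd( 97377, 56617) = 1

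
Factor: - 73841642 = -2^1*7^1*17^1*449^1*691^1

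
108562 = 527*206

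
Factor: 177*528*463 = 2^4*3^2*11^1*59^1*463^1 = 43270128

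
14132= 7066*2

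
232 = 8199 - 7967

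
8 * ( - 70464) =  - 563712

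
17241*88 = 1517208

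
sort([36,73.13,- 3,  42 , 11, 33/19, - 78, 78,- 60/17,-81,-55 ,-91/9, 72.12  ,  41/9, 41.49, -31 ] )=[ - 81,-78, - 55, - 31, - 91/9, - 60/17,-3,33/19, 41/9,  11, 36, 41.49, 42,72.12, 73.13, 78]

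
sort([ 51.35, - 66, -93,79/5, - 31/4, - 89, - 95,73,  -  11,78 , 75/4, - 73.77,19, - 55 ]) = [ - 95, - 93 , - 89, - 73.77, - 66, - 55, - 11, - 31/4, 79/5, 75/4 , 19,  51.35, 73, 78 ] 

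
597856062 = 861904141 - 264048079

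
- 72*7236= - 520992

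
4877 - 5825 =- 948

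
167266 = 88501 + 78765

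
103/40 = 103/40 = 2.58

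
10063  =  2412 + 7651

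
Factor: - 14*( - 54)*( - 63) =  - 2^2*3^5*7^2 = - 47628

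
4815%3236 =1579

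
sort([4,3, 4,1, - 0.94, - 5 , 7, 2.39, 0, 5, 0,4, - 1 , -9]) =[ - 9 , - 5 ,  -  1, - 0.94, 0 , 0 , 1,2.39,3,4,4 , 4 , 5, 7] 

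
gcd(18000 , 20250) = 2250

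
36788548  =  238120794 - 201332246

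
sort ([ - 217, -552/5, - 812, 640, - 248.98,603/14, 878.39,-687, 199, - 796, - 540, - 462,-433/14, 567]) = [-812,-796, - 687,-540, - 462 ,-248.98,-217, - 552/5, - 433/14, 603/14, 199,  567, 640, 878.39]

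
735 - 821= -86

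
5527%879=253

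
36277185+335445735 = 371722920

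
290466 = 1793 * 162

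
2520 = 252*10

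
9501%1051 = 42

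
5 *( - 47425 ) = -237125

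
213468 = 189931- - 23537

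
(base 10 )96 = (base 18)56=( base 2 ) 1100000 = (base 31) 33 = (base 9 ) 116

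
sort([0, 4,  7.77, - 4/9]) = [ - 4/9, 0, 4, 7.77] 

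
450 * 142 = 63900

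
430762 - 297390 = 133372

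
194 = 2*97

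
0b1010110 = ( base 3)10012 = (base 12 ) 72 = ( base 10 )86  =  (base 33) 2k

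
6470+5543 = 12013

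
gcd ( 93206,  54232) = 2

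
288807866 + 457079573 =745887439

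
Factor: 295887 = 3^1 *19^1*29^1*179^1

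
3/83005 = 3/83005=0.00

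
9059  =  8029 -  - 1030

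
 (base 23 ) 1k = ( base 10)43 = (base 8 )53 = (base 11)3a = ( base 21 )21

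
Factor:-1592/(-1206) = 2^2*3^( - 2)*67^( - 1 )*199^1 =796/603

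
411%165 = 81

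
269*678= 182382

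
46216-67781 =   -  21565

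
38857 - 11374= 27483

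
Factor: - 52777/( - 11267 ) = 19^( - 1 )*89^1 = 89/19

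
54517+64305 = 118822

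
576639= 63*9153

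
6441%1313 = 1189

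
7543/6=1257+1/6 = 1257.17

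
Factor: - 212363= - 19^1*11177^1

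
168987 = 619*273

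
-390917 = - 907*431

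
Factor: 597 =3^1*199^1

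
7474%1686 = 730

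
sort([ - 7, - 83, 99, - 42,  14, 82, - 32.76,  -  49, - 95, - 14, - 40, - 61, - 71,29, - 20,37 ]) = [ -95,-83,-71, - 61,  -  49,  -  42, - 40, - 32.76,-20,-14, - 7, 14,29 , 37,82, 99] 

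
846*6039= 5108994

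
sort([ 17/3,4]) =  [4,17/3 ] 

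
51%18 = 15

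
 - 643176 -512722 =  - 1155898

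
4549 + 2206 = 6755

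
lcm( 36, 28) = 252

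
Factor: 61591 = 17^1*3623^1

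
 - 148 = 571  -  719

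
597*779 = 465063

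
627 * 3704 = 2322408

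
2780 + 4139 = 6919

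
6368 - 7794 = -1426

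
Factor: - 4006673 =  - 11^2*33113^1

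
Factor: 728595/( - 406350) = -771/430 = - 2^( - 1)*3^1*5^( - 1)*43^( - 1 )*257^1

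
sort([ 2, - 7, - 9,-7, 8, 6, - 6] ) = [ - 9, - 7, - 7, - 6,2 , 6, 8] 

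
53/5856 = 53/5856 = 0.01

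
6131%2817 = 497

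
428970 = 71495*6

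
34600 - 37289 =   -  2689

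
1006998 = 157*6414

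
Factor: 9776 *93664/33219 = 915659264/33219 = 2^9*  3^ ( - 2 )*  13^1*47^1*2927^1*3691^( - 1) 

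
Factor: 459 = 3^3 *17^1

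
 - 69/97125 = - 23/32375 = - 0.00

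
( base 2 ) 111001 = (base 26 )25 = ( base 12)49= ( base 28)21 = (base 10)57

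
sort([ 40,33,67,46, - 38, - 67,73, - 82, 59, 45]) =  [ -82, - 67, - 38 , 33,40 , 45,  46 , 59, 67 , 73 ]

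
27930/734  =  38 + 19/367 = 38.05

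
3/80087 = 3/80087 = 0.00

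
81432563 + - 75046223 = 6386340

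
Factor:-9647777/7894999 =-7^( - 1) * 1127857^(-1)*9647777^1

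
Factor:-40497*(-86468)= 3501694596 = 2^2 * 3^1*13499^1 * 21617^1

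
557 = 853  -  296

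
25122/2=12561  =  12561.00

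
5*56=280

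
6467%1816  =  1019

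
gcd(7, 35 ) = 7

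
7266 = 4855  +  2411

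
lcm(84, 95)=7980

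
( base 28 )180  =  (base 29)15m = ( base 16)3F0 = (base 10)1008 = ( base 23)1kj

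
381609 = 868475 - 486866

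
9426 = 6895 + 2531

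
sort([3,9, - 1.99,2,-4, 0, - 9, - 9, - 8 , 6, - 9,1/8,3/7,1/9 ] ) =[ - 9 , -9, - 9, - 8, -4, - 1.99,0, 1/9,1/8, 3/7,2,3,6,9 ]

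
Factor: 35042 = 2^1 * 7^1*2503^1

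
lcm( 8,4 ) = 8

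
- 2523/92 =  - 28 + 53/92 = - 27.42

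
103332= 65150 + 38182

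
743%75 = 68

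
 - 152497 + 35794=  - 116703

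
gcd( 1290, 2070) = 30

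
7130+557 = 7687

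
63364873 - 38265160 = 25099713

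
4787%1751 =1285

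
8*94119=752952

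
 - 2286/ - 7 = 326 + 4/7 = 326.57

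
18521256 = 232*79833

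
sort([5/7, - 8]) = [ - 8, 5/7]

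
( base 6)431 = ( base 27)61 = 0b10100011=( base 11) 139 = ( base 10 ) 163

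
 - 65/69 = - 1 + 4/69 = - 0.94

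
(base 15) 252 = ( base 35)F2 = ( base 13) 317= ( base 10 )527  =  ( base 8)1017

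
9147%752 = 123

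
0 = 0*57807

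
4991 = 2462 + 2529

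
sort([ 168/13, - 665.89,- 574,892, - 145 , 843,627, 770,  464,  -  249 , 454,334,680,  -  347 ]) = [ - 665.89, - 574 , -347, - 249,  -  145, 168/13,334,454, 464,627, 680, 770,843,892]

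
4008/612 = 334/51 = 6.55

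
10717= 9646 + 1071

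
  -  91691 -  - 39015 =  - 52676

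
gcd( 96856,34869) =1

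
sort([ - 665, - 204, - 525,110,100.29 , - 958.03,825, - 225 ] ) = [ - 958.03 , - 665 , - 525  , - 225, - 204,100.29,110, 825]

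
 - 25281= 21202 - 46483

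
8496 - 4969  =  3527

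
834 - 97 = 737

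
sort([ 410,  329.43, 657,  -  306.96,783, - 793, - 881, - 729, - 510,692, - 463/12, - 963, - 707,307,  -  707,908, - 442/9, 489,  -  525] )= [ - 963, - 881 , - 793, - 729, - 707, - 707, - 525, - 510, - 306.96, - 442/9,- 463/12, 307, 329.43,410,489, 657, 692,783,908] 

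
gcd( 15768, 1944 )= 216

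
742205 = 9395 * 79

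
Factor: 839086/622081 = 2^1*29^1*43^( - 1 ) = 58/43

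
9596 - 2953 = 6643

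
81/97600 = 81/97600 = 0.00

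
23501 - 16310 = 7191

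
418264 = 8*52283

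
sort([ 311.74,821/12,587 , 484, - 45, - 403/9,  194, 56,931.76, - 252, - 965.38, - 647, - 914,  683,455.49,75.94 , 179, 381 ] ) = [ - 965.38,-914, - 647, - 252, - 45, -403/9 , 56,821/12,75.94,179,194,311.74, 381, 455.49,484 , 587,683,931.76] 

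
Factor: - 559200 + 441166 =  - 118034 = - 2^1*7^1 *8431^1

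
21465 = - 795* ( - 27 )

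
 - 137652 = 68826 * (-2)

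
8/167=8/167  =  0.05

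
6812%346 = 238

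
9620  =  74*130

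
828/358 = 2 + 56/179 = 2.31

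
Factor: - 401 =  - 401^1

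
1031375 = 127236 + 904139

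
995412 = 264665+730747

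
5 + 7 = 12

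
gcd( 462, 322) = 14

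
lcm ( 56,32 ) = 224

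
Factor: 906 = 2^1 * 3^1 * 151^1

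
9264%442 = 424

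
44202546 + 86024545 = 130227091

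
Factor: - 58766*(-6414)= 2^2*3^1 * 1069^1 * 29383^1 = 376925124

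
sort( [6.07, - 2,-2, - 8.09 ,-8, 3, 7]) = [ - 8.09, - 8,  -  2,- 2, 3,  6.07, 7]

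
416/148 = 2  +  30/37 = 2.81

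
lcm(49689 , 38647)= 347823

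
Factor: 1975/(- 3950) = - 2^ (  -  1 ) = - 1/2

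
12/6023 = 12/6023 = 0.00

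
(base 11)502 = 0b1001011111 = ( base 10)607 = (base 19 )1ci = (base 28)LJ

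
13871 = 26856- 12985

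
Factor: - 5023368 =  - 2^3*3^2 * 7^1 * 9967^1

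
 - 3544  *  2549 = -9033656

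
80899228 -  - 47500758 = 128399986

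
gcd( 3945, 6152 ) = 1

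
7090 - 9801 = - 2711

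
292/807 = 292/807 = 0.36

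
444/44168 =111/11042= 0.01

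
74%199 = 74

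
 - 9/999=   -  1/111  =  - 0.01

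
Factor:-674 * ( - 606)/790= 2^1*3^1*5^( - 1) * 79^( - 1) * 101^1 * 337^1 = 204222/395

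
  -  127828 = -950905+823077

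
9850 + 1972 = 11822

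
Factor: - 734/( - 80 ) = 2^( - 3 )*5^( - 1)* 367^1 = 367/40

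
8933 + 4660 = 13593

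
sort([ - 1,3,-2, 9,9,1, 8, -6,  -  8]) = [-8, - 6,  -  2 , - 1,  1,3, 8,  9, 9]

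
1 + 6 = 7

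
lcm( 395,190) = 15010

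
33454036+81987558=115441594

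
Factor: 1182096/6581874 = 197016/1096979 = 2^3* 3^1*13^( - 2 )*6491^(-1)*8209^1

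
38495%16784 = 4927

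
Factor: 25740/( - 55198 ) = - 2^1*3^2*5^1*193^(-1 ) = - 90/193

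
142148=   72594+69554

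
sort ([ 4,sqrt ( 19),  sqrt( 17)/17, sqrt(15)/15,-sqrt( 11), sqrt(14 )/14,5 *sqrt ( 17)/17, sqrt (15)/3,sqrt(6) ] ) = [ - sqrt( 11),sqrt ( 17) /17,  sqrt ( 15) /15, sqrt( 14 ) /14,5 * sqrt (17) /17, sqrt(15 ) /3, sqrt (6),4, sqrt(19)]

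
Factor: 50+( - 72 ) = - 2^1*11^1=- 22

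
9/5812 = 9/5812 = 0.00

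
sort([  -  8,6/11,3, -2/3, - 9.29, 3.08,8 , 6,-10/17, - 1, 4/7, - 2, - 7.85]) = [ - 9.29, - 8, - 7.85,-2 , - 1, - 2/3, - 10/17,6/11,4/7,3,3.08,6,  8] 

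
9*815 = 7335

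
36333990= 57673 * 630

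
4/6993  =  4/6993 = 0.00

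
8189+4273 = 12462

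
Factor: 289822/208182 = 3^( - 1) * 17^(  -  1 )*71^1 = 71/51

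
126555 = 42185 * 3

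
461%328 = 133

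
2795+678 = 3473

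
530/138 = 265/69= 3.84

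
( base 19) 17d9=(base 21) 10i3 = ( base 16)25aa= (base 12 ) 56B6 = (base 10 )9642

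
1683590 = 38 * 44305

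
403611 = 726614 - 323003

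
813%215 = 168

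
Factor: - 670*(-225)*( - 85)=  - 12813750 = - 2^1*3^2 *5^4 * 17^1*67^1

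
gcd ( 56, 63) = 7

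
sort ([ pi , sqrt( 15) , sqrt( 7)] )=[ sqrt (7), pi, sqrt( 15)]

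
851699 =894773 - 43074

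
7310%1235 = 1135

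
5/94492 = 5/94492= 0.00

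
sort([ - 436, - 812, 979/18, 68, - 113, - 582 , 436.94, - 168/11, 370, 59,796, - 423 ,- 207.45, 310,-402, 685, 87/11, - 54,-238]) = [ - 812, - 582, - 436, - 423 , - 402,- 238, - 207.45, - 113,  -  54 , - 168/11, 87/11, 979/18, 59, 68, 310,370, 436.94, 685, 796]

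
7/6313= 7/6313 = 0.00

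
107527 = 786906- 679379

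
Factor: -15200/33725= - 32/71= - 2^5 * 71^(  -  1 ) 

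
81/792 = 9/88= 0.10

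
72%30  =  12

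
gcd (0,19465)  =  19465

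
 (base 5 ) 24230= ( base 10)1815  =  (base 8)3427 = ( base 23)39l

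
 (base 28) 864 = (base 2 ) 1100100101100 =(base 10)6444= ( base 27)8mi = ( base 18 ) 11g0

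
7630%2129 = 1243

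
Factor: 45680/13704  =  10/3 = 2^1*3^(-1)*5^1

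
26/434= 13/217 = 0.06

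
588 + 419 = 1007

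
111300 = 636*175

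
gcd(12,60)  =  12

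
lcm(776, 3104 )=3104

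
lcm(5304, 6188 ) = 37128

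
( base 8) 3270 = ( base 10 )1720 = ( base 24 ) 2ng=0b11010111000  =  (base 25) 2IK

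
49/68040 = 7/9720  =  0.00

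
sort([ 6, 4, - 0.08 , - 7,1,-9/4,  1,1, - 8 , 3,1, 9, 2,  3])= [ - 8 , - 7, - 9/4 , - 0.08, 1, 1, 1 , 1,  2 , 3, 3, 4 , 6, 9]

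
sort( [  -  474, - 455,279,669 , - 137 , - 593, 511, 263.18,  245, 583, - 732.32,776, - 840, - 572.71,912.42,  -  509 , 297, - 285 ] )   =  [  -  840,-732.32,  -  593,-572.71, - 509 , - 474, - 455, - 285,-137,245,263.18,  279, 297 , 511, 583,669,776,912.42]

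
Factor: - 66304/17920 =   -  37/10 = - 2^ (  -  1 ) * 5^(  -  1)*37^1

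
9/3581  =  9/3581 = 0.00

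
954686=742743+211943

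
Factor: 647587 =647587^1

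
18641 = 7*2663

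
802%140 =102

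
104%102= 2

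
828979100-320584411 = 508394689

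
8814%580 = 114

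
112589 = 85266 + 27323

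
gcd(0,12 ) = 12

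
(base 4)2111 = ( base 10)149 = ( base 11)126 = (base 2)10010101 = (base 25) 5O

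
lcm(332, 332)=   332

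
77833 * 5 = 389165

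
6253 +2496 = 8749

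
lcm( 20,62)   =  620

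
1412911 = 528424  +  884487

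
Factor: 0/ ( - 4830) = 0=0^1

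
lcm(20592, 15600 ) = 514800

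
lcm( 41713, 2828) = 166852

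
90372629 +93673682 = 184046311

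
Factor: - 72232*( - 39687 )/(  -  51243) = - 955557128/17081 = - 2^3 *19^( - 1)*29^ ( - 1 )*31^(-1 ) * 9029^1*13229^1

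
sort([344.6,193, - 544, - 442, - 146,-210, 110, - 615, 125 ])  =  [ -615, - 544, - 442, - 210 , - 146,110,125,193 , 344.6 ]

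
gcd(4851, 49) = 49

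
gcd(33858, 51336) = 18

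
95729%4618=3369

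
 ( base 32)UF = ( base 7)2562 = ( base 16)3cf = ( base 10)975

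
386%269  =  117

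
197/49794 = 197/49794 = 0.00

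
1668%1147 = 521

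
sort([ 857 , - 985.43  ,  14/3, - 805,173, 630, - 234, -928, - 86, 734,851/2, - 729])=[ - 985.43, - 928, - 805,  -  729, - 234, - 86, 14/3, 173, 851/2, 630, 734,857 ]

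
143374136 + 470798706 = 614172842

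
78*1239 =96642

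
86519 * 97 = 8392343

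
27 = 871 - 844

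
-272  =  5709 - 5981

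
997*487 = 485539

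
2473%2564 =2473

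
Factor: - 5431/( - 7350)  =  2^ ( - 1) *3^ ( - 1 )*5^(-2) * 7^( - 2) * 5431^1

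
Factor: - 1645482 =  - 2^1*3^1*139^1*1973^1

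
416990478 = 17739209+399251269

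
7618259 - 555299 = 7062960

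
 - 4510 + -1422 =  - 5932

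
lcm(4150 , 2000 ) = 166000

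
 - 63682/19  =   - 3352 + 6/19 = -3351.68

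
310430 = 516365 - 205935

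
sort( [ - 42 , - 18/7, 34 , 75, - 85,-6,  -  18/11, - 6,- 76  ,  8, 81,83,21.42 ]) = [ - 85, - 76, - 42, - 6, - 6,-18/7,- 18/11,8,21.42,34 , 75,81,83 ]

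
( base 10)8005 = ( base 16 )1f45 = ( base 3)101222111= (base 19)1336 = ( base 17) 1ABF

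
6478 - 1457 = 5021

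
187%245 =187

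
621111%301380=18351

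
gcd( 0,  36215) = 36215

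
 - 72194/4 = - 36097/2= - 18048.50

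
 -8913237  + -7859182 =-16772419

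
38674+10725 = 49399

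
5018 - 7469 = - 2451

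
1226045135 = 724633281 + 501411854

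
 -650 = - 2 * 325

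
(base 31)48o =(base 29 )4pr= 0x1014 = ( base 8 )10024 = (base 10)4116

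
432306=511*846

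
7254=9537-2283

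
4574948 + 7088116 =11663064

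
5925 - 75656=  - 69731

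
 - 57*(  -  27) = 1539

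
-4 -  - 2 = -2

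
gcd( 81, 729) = 81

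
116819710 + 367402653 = 484222363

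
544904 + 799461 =1344365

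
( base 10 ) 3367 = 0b110100100111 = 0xD27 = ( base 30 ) 3m7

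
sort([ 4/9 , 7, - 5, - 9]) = [ - 9, - 5 , 4/9,7]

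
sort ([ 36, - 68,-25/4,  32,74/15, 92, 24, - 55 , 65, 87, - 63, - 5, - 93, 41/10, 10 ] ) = [ - 93, - 68, - 63, - 55, - 25/4 , - 5  ,  41/10,74/15,10, 24, 32,  36,  65 , 87, 92]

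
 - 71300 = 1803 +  - 73103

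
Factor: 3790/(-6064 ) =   -  2^( - 3)* 5^1 = -5/8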